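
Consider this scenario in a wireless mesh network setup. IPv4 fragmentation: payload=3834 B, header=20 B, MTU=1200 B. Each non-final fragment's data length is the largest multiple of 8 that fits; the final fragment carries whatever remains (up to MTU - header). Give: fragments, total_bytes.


Max data per non-final fragment = floor((MTU - header)/8)*8 = floor((1200 - 20)/8)*8 = floor(1180/8)*8 = 1176 B
Final fragment needs no 8-byte alignment: it can carry up to MTU - header = 1180 B
Non-final fragments needed = ceil((payload - 1180) / 1176) = ceil(2654/1176) = ceil(2.2568) = 3
Number of fragments = 3 + 1 = 4
Fragment sizes (data): 3 * 1176 B + 306 B (last, 306 <= 1180 OK)
Total bytes sent = payload + n_frags * header = 3834 + 4*20 = 3834 + 80 = 3914 B

4, 3914


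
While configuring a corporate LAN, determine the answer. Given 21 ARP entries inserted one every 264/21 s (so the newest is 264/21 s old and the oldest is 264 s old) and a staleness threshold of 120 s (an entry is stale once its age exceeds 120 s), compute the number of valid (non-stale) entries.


Ages are k * 264/21 s for k = 1..21 (spacing = 12.5714 s).
Entry k is valid iff k * 264/21 <= 120 iff k <= 21 * 120 / 264 = 9.5455
n_valid = floor(9.5455) = 9
(n_stale = 21 - 9 = 12)

9


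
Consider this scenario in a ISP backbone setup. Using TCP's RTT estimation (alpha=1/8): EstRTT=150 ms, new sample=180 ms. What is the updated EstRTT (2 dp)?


Given: EstRTT = 150 ms, SampleRTT = 180 ms, alpha = 1/8
New EstRTT = (1 - alpha) * EstRTT + alpha * SampleRTT
(7/8) * 150 = 131.25
(1/8) * 180 = 22.5
New EstRTT = 131.25 + 22.5 = 153.75 ms -> 153.75 ms (2 dp)

153.75


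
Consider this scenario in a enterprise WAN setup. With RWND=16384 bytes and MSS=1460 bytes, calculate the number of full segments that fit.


Given: RWND = 16384 bytes, MSS = 1460 bytes
Full segments = floor(RWND / MSS)
Full segments = floor(16384 / 1460)
Full segments = floor(11.2219) = 11

11


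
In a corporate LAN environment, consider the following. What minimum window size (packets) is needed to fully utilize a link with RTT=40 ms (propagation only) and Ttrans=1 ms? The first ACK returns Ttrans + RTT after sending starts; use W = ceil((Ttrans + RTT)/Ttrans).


Given: Ttrans = 1 ms, RTT = 40 ms (= 2 * Tprop, Tprop = 20 ms)
Time until first ACK returns = Ttrans + RTT = 1 + 40 = 41 ms
Need W * Ttrans >= Ttrans + RTT  ->  W >= (Ttrans + RTT) / Ttrans
(Ttrans + RTT) / Ttrans = 41 / 1 = 41
W_min = ceil(41) = 41

41


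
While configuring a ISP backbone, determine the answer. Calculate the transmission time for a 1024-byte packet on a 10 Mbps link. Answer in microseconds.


Given: packet = 1024 bytes, bandwidth = 10 Mbps
Packet in bits = 1024 * 8 = 8192 bits
Bandwidth = 10 * 10^6 = 10000000 bps
Time = 8192 / 10000000 seconds
Time in us = 8192 * 10^6 / 10000000 = 819.2

819.2


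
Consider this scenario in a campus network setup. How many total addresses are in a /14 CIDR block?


Given: CIDR prefix /14
Host bits = 32 - 14 = 18
Total addresses = 2^18 = 262144

262144


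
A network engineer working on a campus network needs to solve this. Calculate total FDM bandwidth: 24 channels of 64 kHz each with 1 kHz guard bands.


Given: 24 channels, 64 kHz each, guard = 1 kHz
Channel bandwidth = 24 * 64 = 1536 kHz
Guard bands = 23 gaps * 1 kHz = 23 kHz
Total = 1536 + 23 = 1559 kHz

1559


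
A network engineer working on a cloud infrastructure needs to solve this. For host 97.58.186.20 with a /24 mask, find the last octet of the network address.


Given: IP = 97.58.186.20, prefix = /24
Subnet mask = 255.255.255.0
Last octet of IP: 20
Last octet of mask: 0
Network last octet = 20 AND 0 = 0

0


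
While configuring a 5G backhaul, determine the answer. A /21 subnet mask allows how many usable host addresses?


Given: subnet mask /21
Host bits = 32 - 21 = 11
Total addresses = 2^11 = 2048
Usable hosts = 2048 - 2 (network + broadcast) = 2046

2046


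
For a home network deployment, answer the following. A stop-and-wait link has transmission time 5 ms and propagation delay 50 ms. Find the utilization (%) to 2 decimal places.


Given: Ttrans = 5 ms, Tprop = 50 ms
RTT = 2 * Tprop = 2 * 50 = 100 ms
U = Ttrans / (Ttrans + RTT)
U = 5 / (5 + 100)
U = 5 / 105 = 0.047619
U% = 4.76%

4.76


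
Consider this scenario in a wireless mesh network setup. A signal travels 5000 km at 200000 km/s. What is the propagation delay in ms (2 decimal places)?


Given: distance = 5000 km, speed = 200000 km/s
Delay = distance / speed = 5000 / 200000 seconds
Delay in ms = 5000 * 1000 / 200000
Delay = 25.0000 ms
Rounded to 2 dp = 25.00 ms

25.00


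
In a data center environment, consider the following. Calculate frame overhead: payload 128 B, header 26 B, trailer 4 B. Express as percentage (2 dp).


Given: payload = 128 B, header = 26 B, trailer = 4 B
Overhead bytes = header + trailer = 26 + 4 = 30
Total frame = payload + overhead = 128 + 30 = 158
Overhead % = 30 / 158 * 100 = 18.9873% -> 18.99% (2 dp)

18.99


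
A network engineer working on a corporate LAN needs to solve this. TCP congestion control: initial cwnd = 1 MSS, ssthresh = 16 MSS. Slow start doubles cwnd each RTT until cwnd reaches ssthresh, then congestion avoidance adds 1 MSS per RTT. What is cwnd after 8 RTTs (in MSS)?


RTT 0: cwnd = 1 MSS (initial)
RTT 1: cwnd = 2 MSS (slow start, doubled)
RTT 2: cwnd = 4 MSS (slow start, doubled)
RTT 3: cwnd = 8 MSS (slow start, doubled)
RTT 4: cwnd = 16 MSS (slow start, doubled)
RTT 5: cwnd = 17 MSS (congestion avoidance, +1)
RTT 6: cwnd = 18 MSS (congestion avoidance, +1)
RTT 7: cwnd = 19 MSS (congestion avoidance, +1)
RTT 8: cwnd = 20 MSS (congestion avoidance, +1)

20


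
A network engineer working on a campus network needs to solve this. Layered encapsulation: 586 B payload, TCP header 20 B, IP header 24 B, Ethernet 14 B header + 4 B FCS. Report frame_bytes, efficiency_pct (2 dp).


TCP segment = 586 + 20 = 606 B
IP packet = 606 + 24 = 630 B
Ethernet frame = 630 + 14 + 4 = 648 B
Efficiency = app / frame = 586 / 648 = 0.904321 = 90.4321% -> 90.43% (2 dp)

648, 90.43


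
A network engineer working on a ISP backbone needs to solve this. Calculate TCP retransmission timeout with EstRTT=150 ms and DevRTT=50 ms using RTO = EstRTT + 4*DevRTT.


Given: EstRTT = 150 ms, DevRTT = 50 ms
Timeout = EstRTT + 4 * DevRTT
4 * DevRTT = 4 * 50 = 200
Timeout = 150 + 200 = 350 ms

350


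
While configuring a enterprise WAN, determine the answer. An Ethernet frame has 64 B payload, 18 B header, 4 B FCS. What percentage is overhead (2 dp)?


Given: payload = 64 B, header = 18 B, trailer = 4 B
Overhead bytes = header + trailer = 18 + 4 = 22
Total frame = payload + overhead = 64 + 22 = 86
Overhead % = 22 / 86 * 100 = 25.5814% -> 25.58% (2 dp)

25.58


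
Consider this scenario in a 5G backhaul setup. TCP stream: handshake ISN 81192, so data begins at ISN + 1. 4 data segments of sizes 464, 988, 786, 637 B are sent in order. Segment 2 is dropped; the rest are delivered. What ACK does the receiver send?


SYN uses sequence number 81192; first data byte = ISN + 1 = 81193.
Segment 1: SEQ = 81193, len = 464 B, covers [81193, 81656]
Segment 2: SEQ = 81657, len = 988 B, covers [81657, 82644] [LOST]
Segment 3: SEQ = 82645, len = 786 B, covers [82645, 83430]
Segment 4: SEQ = 83431, len = 637 B, covers [83431, 84067]
In-order data received: bytes [81193, 81656] (segments 1..1).
Segment 2 missing -> gap begins at byte 81657; later segments buffered out of order.
Cumulative ACK = next expected in-order byte = 81193 + 464 = 81657

81657


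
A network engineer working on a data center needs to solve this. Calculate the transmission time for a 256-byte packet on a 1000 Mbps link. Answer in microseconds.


Given: packet = 256 bytes, bandwidth = 1000 Mbps
Packet in bits = 256 * 8 = 2048 bits
Bandwidth = 1000 * 10^6 = 1000000000 bps
Time = 2048 / 1000000000 seconds
Time in us = 2048 * 10^6 / 1000000000 = 2.048

2.048


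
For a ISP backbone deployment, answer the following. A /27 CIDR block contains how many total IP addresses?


Given: CIDR prefix /27
Host bits = 32 - 27 = 5
Total addresses = 2^5 = 32

32


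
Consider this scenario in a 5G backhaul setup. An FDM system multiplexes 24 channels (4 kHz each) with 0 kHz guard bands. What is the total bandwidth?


Given: 24 channels, 4 kHz each, guard = 0 kHz
Channel bandwidth = 24 * 4 = 96 kHz
Guard bands = 23 gaps * 0 kHz = 0 kHz
Total = 96 + 0 = 96 kHz

96


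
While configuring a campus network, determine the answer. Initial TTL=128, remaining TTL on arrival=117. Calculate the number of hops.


Given: initial TTL = 128, received TTL = 117
Hops = initial TTL - received TTL
Hops = 128 - 117 = 11

11


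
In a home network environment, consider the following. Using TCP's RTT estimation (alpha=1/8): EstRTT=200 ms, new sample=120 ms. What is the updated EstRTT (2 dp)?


Given: EstRTT = 200 ms, SampleRTT = 120 ms, alpha = 1/8
New EstRTT = (1 - alpha) * EstRTT + alpha * SampleRTT
(7/8) * 200 = 175
(1/8) * 120 = 15
New EstRTT = 175 + 15 = 190 ms -> 190.00 ms (2 dp)

190.00


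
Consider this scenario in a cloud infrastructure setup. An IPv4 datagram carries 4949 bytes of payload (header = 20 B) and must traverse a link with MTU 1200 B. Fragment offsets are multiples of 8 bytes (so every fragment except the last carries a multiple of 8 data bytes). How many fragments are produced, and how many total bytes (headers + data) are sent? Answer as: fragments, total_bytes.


Max data per non-final fragment = floor((MTU - header)/8)*8 = floor((1200 - 20)/8)*8 = floor(1180/8)*8 = 1176 B
Final fragment needs no 8-byte alignment: it can carry up to MTU - header = 1180 B
Non-final fragments needed = ceil((payload - 1180) / 1176) = ceil(3769/1176) = ceil(3.2049) = 4
Number of fragments = 4 + 1 = 5
Fragment sizes (data): 4 * 1176 B + 245 B (last, 245 <= 1180 OK)
Total bytes sent = payload + n_frags * header = 4949 + 5*20 = 4949 + 100 = 5049 B

5, 5049


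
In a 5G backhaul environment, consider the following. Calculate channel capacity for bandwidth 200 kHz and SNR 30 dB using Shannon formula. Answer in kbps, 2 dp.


Given: B = 200 kHz, SNR = 30 dB
SNR linear = 10^(30/10) = 1000
1 + SNR = 1001
log2(1001) = 9.9672262588
C = 200 * 1000 * 9.9672262588 = 1993445.2518 bps
C = 1993.445252 kbps -> 1993.45 kbps (2 dp)

1993.45


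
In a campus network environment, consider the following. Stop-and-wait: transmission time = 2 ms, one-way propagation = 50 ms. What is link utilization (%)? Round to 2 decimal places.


Given: Ttrans = 2 ms, Tprop = 50 ms
RTT = 2 * Tprop = 2 * 50 = 100 ms
U = Ttrans / (Ttrans + RTT)
U = 2 / (2 + 100)
U = 2 / 102 = 0.019608
U% = 1.96%

1.96


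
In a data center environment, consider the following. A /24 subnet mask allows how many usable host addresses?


Given: subnet mask /24
Host bits = 32 - 24 = 8
Total addresses = 2^8 = 256
Usable hosts = 256 - 2 (network + broadcast) = 254

254


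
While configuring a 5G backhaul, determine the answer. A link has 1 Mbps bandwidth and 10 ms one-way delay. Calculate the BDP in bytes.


Given: bandwidth = 1 Mbps, delay = 10 ms
BDP in bits = 1 * 10^6 * 10 / 1000
BDP in bits = 10000
BDP in bytes = 10000 / 8 = 1250

1250


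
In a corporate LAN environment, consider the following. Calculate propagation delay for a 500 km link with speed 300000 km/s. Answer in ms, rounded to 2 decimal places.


Given: distance = 500 km, speed = 300000 km/s
Delay = distance / speed = 500 / 300000 seconds
Delay in ms = 500 * 1000 / 300000
Delay = 1.6667 ms
Rounded to 2 dp = 1.67 ms

1.67


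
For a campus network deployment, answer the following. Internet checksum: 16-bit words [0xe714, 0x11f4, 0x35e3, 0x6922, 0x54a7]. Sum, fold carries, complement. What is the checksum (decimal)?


Given words: [0xe714, 0x11f4, 0x35e3, 0x6922, 0x54a7]
Step 1: Sum all words
Raw sum = 59156 + 4596 + 13795 + 26914 + 21671 = 126132
Step 2: Fold carry: (60596 + 1) = 60597
One's complement = ~60597 & 0xFFFF = 4938

4938


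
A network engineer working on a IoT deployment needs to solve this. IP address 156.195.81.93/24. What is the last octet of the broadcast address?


Given: IP = 156.195.81.93, prefix = /24
Host bits = 32 - 24 = 8
Network last octet = 93 AND mask = 0
Host part size = 2^8 - 1 = 255
Broadcast last octet = 0 OR 255 = 255

255


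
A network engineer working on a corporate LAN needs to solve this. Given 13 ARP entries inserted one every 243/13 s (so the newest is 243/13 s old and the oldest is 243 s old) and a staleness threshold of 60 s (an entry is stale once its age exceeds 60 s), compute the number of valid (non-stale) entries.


Ages are k * 243/13 s for k = 1..13 (spacing = 18.6923 s).
Entry k is valid iff k * 243/13 <= 60 iff k <= 13 * 60 / 243 = 3.2099
n_valid = floor(3.2099) = 3
(n_stale = 13 - 3 = 10)

3


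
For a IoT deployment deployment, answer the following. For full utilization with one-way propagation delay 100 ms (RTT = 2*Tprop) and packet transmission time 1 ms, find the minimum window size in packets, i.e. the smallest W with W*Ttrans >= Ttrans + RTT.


Given: Ttrans = 1 ms, RTT = 200 ms (= 2 * Tprop, Tprop = 100 ms)
Time until first ACK returns = Ttrans + RTT = 1 + 200 = 201 ms
Need W * Ttrans >= Ttrans + RTT  ->  W >= (Ttrans + RTT) / Ttrans
(Ttrans + RTT) / Ttrans = 201 / 1 = 201
W_min = ceil(201) = 201

201


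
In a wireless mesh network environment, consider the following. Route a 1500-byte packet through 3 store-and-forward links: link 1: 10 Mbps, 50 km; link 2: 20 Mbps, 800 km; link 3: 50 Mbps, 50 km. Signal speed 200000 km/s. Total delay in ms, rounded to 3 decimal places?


Packet = 1500 bytes = 12000 bits. Store-and-forward: sum (t_trans + t_prop) per link.
Link 1: t_trans = 12000/(10*10^6) s = 1.2000 ms; t_prop = 50/200000 s = 0.2500 ms; subtotal = 1.4500 ms
Link 2: t_trans = 12000/(20*10^6) s = 0.6000 ms; t_prop = 800/200000 s = 4.0000 ms; subtotal = 4.6000 ms
Link 3: t_trans = 12000/(50*10^6) s = 0.2400 ms; t_prop = 50/200000 s = 0.2500 ms; subtotal = 0.4900 ms
End-to-end = 1.4500 + 4.6000 + 0.4900 = 6.5400 ms -> 6.540 ms (3 dp)

6.540


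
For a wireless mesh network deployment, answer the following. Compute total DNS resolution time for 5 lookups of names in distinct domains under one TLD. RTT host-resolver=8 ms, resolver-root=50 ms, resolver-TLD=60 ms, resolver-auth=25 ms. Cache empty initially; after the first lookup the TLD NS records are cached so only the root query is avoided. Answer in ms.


Lookup 1 (cold cache): local + root + TLD + auth = 8 + 50 + 60 + 25 = 143 ms
Lookups 2..5 (TLD NS cached -> skip root; new domain -> still ask TLD and auth): local + TLD + auth = 8 + 60 + 25 = 93 ms each
Remaining 4 lookups: 4 * 93 = 372 ms
Total = 143 + 372 = 515 ms

515


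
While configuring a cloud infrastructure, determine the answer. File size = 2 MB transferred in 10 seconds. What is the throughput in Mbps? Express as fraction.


Given: file = 2 MB, time = 10 s
File in Mb = 2 * 8 = 16 Mb
Throughput = 16 / 10 Mbps
Throughput = 8/5 Mbps

8/5


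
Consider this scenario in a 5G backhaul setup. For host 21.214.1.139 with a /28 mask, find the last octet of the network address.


Given: IP = 21.214.1.139, prefix = /28
Subnet mask = 255.255.255.240
Last octet of IP: 139
Last octet of mask: 240
Network last octet = 139 AND 240 = 128

128


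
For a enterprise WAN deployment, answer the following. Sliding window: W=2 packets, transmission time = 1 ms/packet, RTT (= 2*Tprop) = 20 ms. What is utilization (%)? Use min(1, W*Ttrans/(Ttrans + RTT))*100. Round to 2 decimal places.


Given: W = 2, Ttrans = 1 ms, RTT = 20 ms (= 2 * Tprop, Tprop = 10 ms)
Cycle time = Ttrans + RTT = 1 + 20 = 21 ms (first packet sent until its ACK returns)
W * Ttrans = 2 * 1 = 2 ms of sending per cycle
W * Ttrans / (Ttrans + RTT) = 2 / 21 = 0.095238
U = min(1, 0.095238) = 0.095238
U% = 9.52%

9.52


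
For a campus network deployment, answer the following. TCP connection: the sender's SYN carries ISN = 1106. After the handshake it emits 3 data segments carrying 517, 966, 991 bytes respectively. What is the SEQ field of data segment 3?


The SYN occupies sequence number ISN = 1106, so the first data byte is ISN + 1 = 1107.
SEQ of data segment i = (ISN + 1) + sum of payload sizes of segments 1..i-1.
Segment 1: SEQ = 1107, payload = 517 bytes
Segment 2: SEQ = 1624, payload = 966 bytes
Segment 3: SEQ = 2590, payload = 991 bytes
SEQ of segment 3 = 1107 + 517 + 966 = 2590

2590


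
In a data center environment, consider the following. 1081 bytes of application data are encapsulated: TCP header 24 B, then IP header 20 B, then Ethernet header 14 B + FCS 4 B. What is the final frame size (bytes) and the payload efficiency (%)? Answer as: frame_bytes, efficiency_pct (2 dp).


TCP segment = 1081 + 24 = 1105 B
IP packet = 1105 + 20 = 1125 B
Ethernet frame = 1125 + 14 + 4 = 1143 B
Efficiency = app / frame = 1081 / 1143 = 0.945757 = 94.5757% -> 94.58% (2 dp)

1143, 94.58


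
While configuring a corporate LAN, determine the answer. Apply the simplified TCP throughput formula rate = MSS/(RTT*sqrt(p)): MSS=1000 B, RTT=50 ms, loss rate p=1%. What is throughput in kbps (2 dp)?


Given: MSS = 1000 bytes, RTT = 50 ms, loss = 1%
RTT in seconds = 50 / 1000 = 0.05
Loss rate = 1% = 0.01
sqrt(loss) = sqrt(0.01) = 0.1
Throughput (bytes/s) = 1000 / (0.05 * 0.1) = 200000.0000
Throughput (kbps) = 200000.0000 * 8 / 1000 = 1600.000000 -> 1600.00 kbps (2 dp)

1600.00


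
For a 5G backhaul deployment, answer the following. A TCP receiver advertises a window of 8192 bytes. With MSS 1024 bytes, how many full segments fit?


Given: RWND = 8192 bytes, MSS = 1024 bytes
Full segments = floor(RWND / MSS)
Full segments = floor(8192 / 1024)
Full segments = floor(8.0) = 8

8


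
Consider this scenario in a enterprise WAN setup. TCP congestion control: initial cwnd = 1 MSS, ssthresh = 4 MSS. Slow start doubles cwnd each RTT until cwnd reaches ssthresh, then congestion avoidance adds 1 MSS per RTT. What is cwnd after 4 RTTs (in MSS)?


RTT 0: cwnd = 1 MSS (initial)
RTT 1: cwnd = 2 MSS (slow start, doubled)
RTT 2: cwnd = 4 MSS (slow start, doubled)
RTT 3: cwnd = 5 MSS (congestion avoidance, +1)
RTT 4: cwnd = 6 MSS (congestion avoidance, +1)

6


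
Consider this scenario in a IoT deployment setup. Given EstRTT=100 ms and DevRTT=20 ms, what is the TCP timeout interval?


Given: EstRTT = 100 ms, DevRTT = 20 ms
Timeout = EstRTT + 4 * DevRTT
4 * DevRTT = 4 * 20 = 80
Timeout = 100 + 80 = 180 ms

180


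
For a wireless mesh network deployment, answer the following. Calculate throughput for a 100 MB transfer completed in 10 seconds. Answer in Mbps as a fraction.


Given: file = 100 MB, time = 10 s
File in Mb = 100 * 8 = 800 Mb
Throughput = 800 / 10 Mbps
Throughput = 80 Mbps

80


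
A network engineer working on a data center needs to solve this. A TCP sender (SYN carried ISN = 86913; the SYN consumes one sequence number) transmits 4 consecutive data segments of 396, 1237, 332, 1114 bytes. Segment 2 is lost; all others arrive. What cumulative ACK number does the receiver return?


SYN uses sequence number 86913; first data byte = ISN + 1 = 86914.
Segment 1: SEQ = 86914, len = 396 B, covers [86914, 87309]
Segment 2: SEQ = 87310, len = 1237 B, covers [87310, 88546] [LOST]
Segment 3: SEQ = 88547, len = 332 B, covers [88547, 88878]
Segment 4: SEQ = 88879, len = 1114 B, covers [88879, 89992]
In-order data received: bytes [86914, 87309] (segments 1..1).
Segment 2 missing -> gap begins at byte 87310; later segments buffered out of order.
Cumulative ACK = next expected in-order byte = 86914 + 396 = 87310

87310


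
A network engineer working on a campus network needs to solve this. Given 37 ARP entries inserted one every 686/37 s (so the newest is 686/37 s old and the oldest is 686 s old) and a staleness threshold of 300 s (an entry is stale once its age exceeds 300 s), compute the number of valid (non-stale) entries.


Ages are k * 686/37 s for k = 1..37 (spacing = 18.5405 s).
Entry k is valid iff k * 686/37 <= 300 iff k <= 37 * 300 / 686 = 16.1808
n_valid = floor(16.1808) = 16
(n_stale = 37 - 16 = 21)

16


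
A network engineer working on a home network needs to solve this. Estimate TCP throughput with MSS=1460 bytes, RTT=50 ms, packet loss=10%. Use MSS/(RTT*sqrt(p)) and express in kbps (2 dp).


Given: MSS = 1460 bytes, RTT = 50 ms, loss = 10%
RTT in seconds = 50 / 1000 = 0.05
Loss rate = 10% = 0.1
sqrt(loss) = sqrt(0.1) = 0.316227766017
Throughput (bytes/s) = 1460 / (0.05 * 0.316227766017) = 92338.5077
Throughput (kbps) = 92338.5077 * 8 / 1000 = 738.708061 -> 738.71 kbps (2 dp)

738.71


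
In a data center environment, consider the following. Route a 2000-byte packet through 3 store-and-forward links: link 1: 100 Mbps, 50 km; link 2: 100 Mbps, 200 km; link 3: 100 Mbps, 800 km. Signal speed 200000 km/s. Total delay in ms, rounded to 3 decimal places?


Packet = 2000 bytes = 16000 bits. Store-and-forward: sum (t_trans + t_prop) per link.
Link 1: t_trans = 16000/(100*10^6) s = 0.1600 ms; t_prop = 50/200000 s = 0.2500 ms; subtotal = 0.4100 ms
Link 2: t_trans = 16000/(100*10^6) s = 0.1600 ms; t_prop = 200/200000 s = 1.0000 ms; subtotal = 1.1600 ms
Link 3: t_trans = 16000/(100*10^6) s = 0.1600 ms; t_prop = 800/200000 s = 4.0000 ms; subtotal = 4.1600 ms
End-to-end = 0.4100 + 1.1600 + 4.1600 = 5.7300 ms -> 5.730 ms (3 dp)

5.730


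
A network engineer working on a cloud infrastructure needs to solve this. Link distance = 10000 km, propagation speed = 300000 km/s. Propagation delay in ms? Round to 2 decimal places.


Given: distance = 10000 km, speed = 300000 km/s
Delay = distance / speed = 10000 / 300000 seconds
Delay in ms = 10000 * 1000 / 300000
Delay = 33.3333 ms
Rounded to 2 dp = 33.33 ms

33.33


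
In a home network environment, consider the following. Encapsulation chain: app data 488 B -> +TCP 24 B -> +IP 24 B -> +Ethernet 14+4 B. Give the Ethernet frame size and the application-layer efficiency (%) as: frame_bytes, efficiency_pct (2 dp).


TCP segment = 488 + 24 = 512 B
IP packet = 512 + 24 = 536 B
Ethernet frame = 536 + 14 + 4 = 554 B
Efficiency = app / frame = 488 / 554 = 0.880866 = 88.0866% -> 88.09% (2 dp)

554, 88.09


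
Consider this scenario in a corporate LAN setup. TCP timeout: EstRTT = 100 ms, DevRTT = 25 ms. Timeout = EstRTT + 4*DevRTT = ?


Given: EstRTT = 100 ms, DevRTT = 25 ms
Timeout = EstRTT + 4 * DevRTT
4 * DevRTT = 4 * 25 = 100
Timeout = 100 + 100 = 200 ms

200


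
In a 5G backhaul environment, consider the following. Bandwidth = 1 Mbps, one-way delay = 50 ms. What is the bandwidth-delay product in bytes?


Given: bandwidth = 1 Mbps, delay = 50 ms
BDP in bits = 1 * 10^6 * 50 / 1000
BDP in bits = 50000
BDP in bytes = 50000 / 8 = 6250

6250


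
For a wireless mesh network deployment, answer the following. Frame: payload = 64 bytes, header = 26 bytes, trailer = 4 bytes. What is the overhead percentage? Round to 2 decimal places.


Given: payload = 64 B, header = 26 B, trailer = 4 B
Overhead bytes = header + trailer = 26 + 4 = 30
Total frame = payload + overhead = 64 + 30 = 94
Overhead % = 30 / 94 * 100 = 31.9149% -> 31.91% (2 dp)

31.91


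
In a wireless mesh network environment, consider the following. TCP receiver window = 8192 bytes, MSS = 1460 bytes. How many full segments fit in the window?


Given: RWND = 8192 bytes, MSS = 1460 bytes
Full segments = floor(RWND / MSS)
Full segments = floor(8192 / 1460)
Full segments = floor(5.611) = 5

5


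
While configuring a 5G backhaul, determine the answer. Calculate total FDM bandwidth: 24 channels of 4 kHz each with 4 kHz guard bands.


Given: 24 channels, 4 kHz each, guard = 4 kHz
Channel bandwidth = 24 * 4 = 96 kHz
Guard bands = 23 gaps * 4 kHz = 92 kHz
Total = 96 + 92 = 188 kHz

188


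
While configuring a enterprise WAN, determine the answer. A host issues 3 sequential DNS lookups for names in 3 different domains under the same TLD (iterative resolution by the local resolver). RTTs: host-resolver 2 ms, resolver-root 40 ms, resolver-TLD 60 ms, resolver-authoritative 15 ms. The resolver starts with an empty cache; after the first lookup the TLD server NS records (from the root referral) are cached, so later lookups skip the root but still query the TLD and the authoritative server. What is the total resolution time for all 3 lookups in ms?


Lookup 1 (cold cache): local + root + TLD + auth = 2 + 40 + 60 + 15 = 117 ms
Lookups 2..3 (TLD NS cached -> skip root; new domain -> still ask TLD and auth): local + TLD + auth = 2 + 60 + 15 = 77 ms each
Remaining 2 lookups: 2 * 77 = 154 ms
Total = 117 + 154 = 271 ms

271


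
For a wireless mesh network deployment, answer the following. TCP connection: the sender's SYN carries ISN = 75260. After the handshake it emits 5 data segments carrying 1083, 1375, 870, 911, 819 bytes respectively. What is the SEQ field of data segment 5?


The SYN occupies sequence number ISN = 75260, so the first data byte is ISN + 1 = 75261.
SEQ of data segment i = (ISN + 1) + sum of payload sizes of segments 1..i-1.
Segment 1: SEQ = 75261, payload = 1083 bytes
Segment 2: SEQ = 76344, payload = 1375 bytes
Segment 3: SEQ = 77719, payload = 870 bytes
Segment 4: SEQ = 78589, payload = 911 bytes
Segment 5: SEQ = 79500, payload = 819 bytes
SEQ of segment 5 = 75261 + 1083 + 1375 + 870 + 911 = 79500

79500


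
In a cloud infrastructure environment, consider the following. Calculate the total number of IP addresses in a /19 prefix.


Given: CIDR prefix /19
Host bits = 32 - 19 = 13
Total addresses = 2^13 = 8192

8192


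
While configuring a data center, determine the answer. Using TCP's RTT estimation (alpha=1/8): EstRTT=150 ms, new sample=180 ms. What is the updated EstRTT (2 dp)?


Given: EstRTT = 150 ms, SampleRTT = 180 ms, alpha = 1/8
New EstRTT = (1 - alpha) * EstRTT + alpha * SampleRTT
(7/8) * 150 = 131.25
(1/8) * 180 = 22.5
New EstRTT = 131.25 + 22.5 = 153.75 ms -> 153.75 ms (2 dp)

153.75


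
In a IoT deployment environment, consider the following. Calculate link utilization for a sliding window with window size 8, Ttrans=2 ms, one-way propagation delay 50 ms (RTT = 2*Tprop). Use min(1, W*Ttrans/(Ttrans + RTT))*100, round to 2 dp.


Given: W = 8, Ttrans = 2 ms, RTT = 100 ms (= 2 * Tprop, Tprop = 50 ms)
Cycle time = Ttrans + RTT = 2 + 100 = 102 ms (first packet sent until its ACK returns)
W * Ttrans = 8 * 2 = 16 ms of sending per cycle
W * Ttrans / (Ttrans + RTT) = 16 / 102 = 0.156863
U = min(1, 0.156863) = 0.156863
U% = 15.69%

15.69


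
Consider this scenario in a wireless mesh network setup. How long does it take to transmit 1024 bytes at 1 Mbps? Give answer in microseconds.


Given: packet = 1024 bytes, bandwidth = 1 Mbps
Packet in bits = 1024 * 8 = 8192 bits
Bandwidth = 1 * 10^6 = 1000000 bps
Time = 8192 / 1000000 seconds
Time in us = 8192 * 10^6 / 1000000 = 8192

8192


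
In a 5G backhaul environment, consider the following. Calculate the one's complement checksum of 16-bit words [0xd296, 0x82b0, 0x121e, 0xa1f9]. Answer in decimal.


Given words: [0xd296, 0x82b0, 0x121e, 0xa1f9]
Step 1: Sum all words
Raw sum = 53910 + 33456 + 4638 + 41465 = 133469
Step 2: Fold carry: (2397 + 2) = 2399
One's complement = ~2399 & 0xFFFF = 63136

63136


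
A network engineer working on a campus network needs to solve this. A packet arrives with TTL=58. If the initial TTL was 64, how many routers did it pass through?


Given: initial TTL = 64, received TTL = 58
Hops = initial TTL - received TTL
Hops = 64 - 58 = 6

6


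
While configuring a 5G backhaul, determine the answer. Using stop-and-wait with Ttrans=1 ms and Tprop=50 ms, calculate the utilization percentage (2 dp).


Given: Ttrans = 1 ms, Tprop = 50 ms
RTT = 2 * Tprop = 2 * 50 = 100 ms
U = Ttrans / (Ttrans + RTT)
U = 1 / (1 + 100)
U = 1 / 101 = 0.009901
U% = 0.99%

0.99


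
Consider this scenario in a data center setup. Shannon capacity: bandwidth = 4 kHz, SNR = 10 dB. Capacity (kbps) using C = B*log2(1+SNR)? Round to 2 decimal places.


Given: B = 4 kHz, SNR = 10 dB
SNR linear = 10^(10/10) = 10
1 + SNR = 11
log2(11) = 3.4594316186
C = 4 * 1000 * 3.4594316186 = 13837.7265 bps
C = 13.837726 kbps -> 13.84 kbps (2 dp)

13.84


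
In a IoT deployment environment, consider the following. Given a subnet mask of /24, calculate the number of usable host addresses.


Given: subnet mask /24
Host bits = 32 - 24 = 8
Total addresses = 2^8 = 256
Usable hosts = 256 - 2 (network + broadcast) = 254

254


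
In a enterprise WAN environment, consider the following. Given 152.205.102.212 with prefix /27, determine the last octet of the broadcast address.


Given: IP = 152.205.102.212, prefix = /27
Host bits = 32 - 27 = 5
Network last octet = 212 AND mask = 192
Host part size = 2^5 - 1 = 31
Broadcast last octet = 192 OR 31 = 223

223


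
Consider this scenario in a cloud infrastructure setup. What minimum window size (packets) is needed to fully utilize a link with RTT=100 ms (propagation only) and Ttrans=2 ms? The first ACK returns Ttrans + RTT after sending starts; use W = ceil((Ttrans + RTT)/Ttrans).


Given: Ttrans = 2 ms, RTT = 100 ms (= 2 * Tprop, Tprop = 50 ms)
Time until first ACK returns = Ttrans + RTT = 2 + 100 = 102 ms
Need W * Ttrans >= Ttrans + RTT  ->  W >= (Ttrans + RTT) / Ttrans
(Ttrans + RTT) / Ttrans = 102 / 2 = 51
W_min = ceil(51) = 51

51


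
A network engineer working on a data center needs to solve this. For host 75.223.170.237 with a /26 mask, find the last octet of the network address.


Given: IP = 75.223.170.237, prefix = /26
Subnet mask = 255.255.255.192
Last octet of IP: 237
Last octet of mask: 192
Network last octet = 237 AND 192 = 192

192


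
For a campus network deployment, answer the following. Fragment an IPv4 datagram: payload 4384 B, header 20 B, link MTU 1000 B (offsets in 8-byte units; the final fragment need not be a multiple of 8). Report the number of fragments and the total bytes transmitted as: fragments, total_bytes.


Max data per non-final fragment = floor((MTU - header)/8)*8 = floor((1000 - 20)/8)*8 = floor(980/8)*8 = 976 B
Final fragment needs no 8-byte alignment: it can carry up to MTU - header = 980 B
Non-final fragments needed = ceil((payload - 980) / 976) = ceil(3404/976) = ceil(3.4877) = 4
Number of fragments = 4 + 1 = 5
Fragment sizes (data): 4 * 976 B + 480 B (last, 480 <= 980 OK)
Total bytes sent = payload + n_frags * header = 4384 + 5*20 = 4384 + 100 = 4484 B

5, 4484


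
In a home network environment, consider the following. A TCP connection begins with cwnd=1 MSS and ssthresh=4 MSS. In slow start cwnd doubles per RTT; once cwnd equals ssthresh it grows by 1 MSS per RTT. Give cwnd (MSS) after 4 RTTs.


RTT 0: cwnd = 1 MSS (initial)
RTT 1: cwnd = 2 MSS (slow start, doubled)
RTT 2: cwnd = 4 MSS (slow start, doubled)
RTT 3: cwnd = 5 MSS (congestion avoidance, +1)
RTT 4: cwnd = 6 MSS (congestion avoidance, +1)

6


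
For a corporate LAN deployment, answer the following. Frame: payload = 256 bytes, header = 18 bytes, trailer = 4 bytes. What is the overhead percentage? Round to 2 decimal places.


Given: payload = 256 B, header = 18 B, trailer = 4 B
Overhead bytes = header + trailer = 18 + 4 = 22
Total frame = payload + overhead = 256 + 22 = 278
Overhead % = 22 / 278 * 100 = 7.9137% -> 7.91% (2 dp)

7.91


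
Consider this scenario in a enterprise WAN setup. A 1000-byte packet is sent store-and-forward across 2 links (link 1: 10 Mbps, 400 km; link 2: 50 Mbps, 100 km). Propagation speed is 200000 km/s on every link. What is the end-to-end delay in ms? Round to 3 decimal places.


Packet = 1000 bytes = 8000 bits. Store-and-forward: sum (t_trans + t_prop) per link.
Link 1: t_trans = 8000/(10*10^6) s = 0.8000 ms; t_prop = 400/200000 s = 2.0000 ms; subtotal = 2.8000 ms
Link 2: t_trans = 8000/(50*10^6) s = 0.1600 ms; t_prop = 100/200000 s = 0.5000 ms; subtotal = 0.6600 ms
End-to-end = 2.8000 + 0.6600 = 3.4600 ms -> 3.460 ms (3 dp)

3.460


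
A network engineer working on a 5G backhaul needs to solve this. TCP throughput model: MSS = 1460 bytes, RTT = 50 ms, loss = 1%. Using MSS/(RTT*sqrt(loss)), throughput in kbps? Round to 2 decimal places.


Given: MSS = 1460 bytes, RTT = 50 ms, loss = 1%
RTT in seconds = 50 / 1000 = 0.05
Loss rate = 1% = 0.01
sqrt(loss) = sqrt(0.01) = 0.1
Throughput (bytes/s) = 1460 / (0.05 * 0.1) = 292000.0000
Throughput (kbps) = 292000.0000 * 8 / 1000 = 2336.000000 -> 2336.00 kbps (2 dp)

2336.00


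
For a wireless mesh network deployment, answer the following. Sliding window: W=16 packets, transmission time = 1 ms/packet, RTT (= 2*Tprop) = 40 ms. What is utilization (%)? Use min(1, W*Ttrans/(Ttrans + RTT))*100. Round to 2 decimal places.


Given: W = 16, Ttrans = 1 ms, RTT = 40 ms (= 2 * Tprop, Tprop = 20 ms)
Cycle time = Ttrans + RTT = 1 + 40 = 41 ms (first packet sent until its ACK returns)
W * Ttrans = 16 * 1 = 16 ms of sending per cycle
W * Ttrans / (Ttrans + RTT) = 16 / 41 = 0.390244
U = min(1, 0.390244) = 0.390244
U% = 39.02%

39.02


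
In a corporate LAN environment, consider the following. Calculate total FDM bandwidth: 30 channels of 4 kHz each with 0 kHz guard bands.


Given: 30 channels, 4 kHz each, guard = 0 kHz
Channel bandwidth = 30 * 4 = 120 kHz
Guard bands = 29 gaps * 0 kHz = 0 kHz
Total = 120 + 0 = 120 kHz

120


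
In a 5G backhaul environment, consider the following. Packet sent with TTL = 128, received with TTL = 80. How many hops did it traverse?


Given: initial TTL = 128, received TTL = 80
Hops = initial TTL - received TTL
Hops = 128 - 80 = 48

48


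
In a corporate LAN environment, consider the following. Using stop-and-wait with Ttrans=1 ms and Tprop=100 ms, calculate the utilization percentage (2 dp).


Given: Ttrans = 1 ms, Tprop = 100 ms
RTT = 2 * Tprop = 2 * 100 = 200 ms
U = Ttrans / (Ttrans + RTT)
U = 1 / (1 + 200)
U = 1 / 201 = 0.004975
U% = 0.50%

0.50


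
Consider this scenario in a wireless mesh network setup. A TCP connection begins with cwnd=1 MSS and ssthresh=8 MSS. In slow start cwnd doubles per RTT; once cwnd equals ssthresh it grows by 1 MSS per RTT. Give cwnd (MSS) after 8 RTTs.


RTT 0: cwnd = 1 MSS (initial)
RTT 1: cwnd = 2 MSS (slow start, doubled)
RTT 2: cwnd = 4 MSS (slow start, doubled)
RTT 3: cwnd = 8 MSS (slow start, doubled)
RTT 4: cwnd = 9 MSS (congestion avoidance, +1)
RTT 5: cwnd = 10 MSS (congestion avoidance, +1)
RTT 6: cwnd = 11 MSS (congestion avoidance, +1)
RTT 7: cwnd = 12 MSS (congestion avoidance, +1)
RTT 8: cwnd = 13 MSS (congestion avoidance, +1)

13


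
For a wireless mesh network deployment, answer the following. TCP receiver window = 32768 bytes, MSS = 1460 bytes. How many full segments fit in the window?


Given: RWND = 32768 bytes, MSS = 1460 bytes
Full segments = floor(RWND / MSS)
Full segments = floor(32768 / 1460)
Full segments = floor(22.4438) = 22

22


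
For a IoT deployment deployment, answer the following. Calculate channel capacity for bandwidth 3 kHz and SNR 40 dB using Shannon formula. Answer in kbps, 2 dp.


Given: B = 3 kHz, SNR = 40 dB
SNR linear = 10^(40/10) = 10000
1 + SNR = 10001
log2(10001) = 13.2878566418
C = 3 * 1000 * 13.2878566418 = 39863.5699 bps
C = 39.863570 kbps -> 39.86 kbps (2 dp)

39.86


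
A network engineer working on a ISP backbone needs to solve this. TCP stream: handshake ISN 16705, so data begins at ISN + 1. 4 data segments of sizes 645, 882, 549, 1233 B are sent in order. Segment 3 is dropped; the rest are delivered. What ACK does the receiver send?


SYN uses sequence number 16705; first data byte = ISN + 1 = 16706.
Segment 1: SEQ = 16706, len = 645 B, covers [16706, 17350]
Segment 2: SEQ = 17351, len = 882 B, covers [17351, 18232]
Segment 3: SEQ = 18233, len = 549 B, covers [18233, 18781] [LOST]
Segment 4: SEQ = 18782, len = 1233 B, covers [18782, 20014]
In-order data received: bytes [16706, 18232] (segments 1..2).
Segment 3 missing -> gap begins at byte 18233; later segments buffered out of order.
Cumulative ACK = next expected in-order byte = 16706 + 645 + 882 = 18233

18233


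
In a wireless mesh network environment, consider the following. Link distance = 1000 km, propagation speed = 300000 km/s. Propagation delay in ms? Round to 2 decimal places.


Given: distance = 1000 km, speed = 300000 km/s
Delay = distance / speed = 1000 / 300000 seconds
Delay in ms = 1000 * 1000 / 300000
Delay = 3.3333 ms
Rounded to 2 dp = 3.33 ms

3.33


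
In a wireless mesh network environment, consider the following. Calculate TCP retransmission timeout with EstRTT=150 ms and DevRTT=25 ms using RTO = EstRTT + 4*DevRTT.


Given: EstRTT = 150 ms, DevRTT = 25 ms
Timeout = EstRTT + 4 * DevRTT
4 * DevRTT = 4 * 25 = 100
Timeout = 150 + 100 = 250 ms

250


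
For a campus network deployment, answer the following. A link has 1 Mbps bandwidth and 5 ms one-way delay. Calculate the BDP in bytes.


Given: bandwidth = 1 Mbps, delay = 5 ms
BDP in bits = 1 * 10^6 * 5 / 1000
BDP in bits = 5000
BDP in bytes = 5000 / 8 = 625

625


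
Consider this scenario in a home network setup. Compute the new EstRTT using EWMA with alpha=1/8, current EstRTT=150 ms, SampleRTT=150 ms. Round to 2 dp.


Given: EstRTT = 150 ms, SampleRTT = 150 ms, alpha = 1/8
New EstRTT = (1 - alpha) * EstRTT + alpha * SampleRTT
(7/8) * 150 = 131.25
(1/8) * 150 = 18.75
New EstRTT = 131.25 + 18.75 = 150 ms -> 150.00 ms (2 dp)

150.00


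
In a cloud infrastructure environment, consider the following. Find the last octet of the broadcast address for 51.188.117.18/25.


Given: IP = 51.188.117.18, prefix = /25
Host bits = 32 - 25 = 7
Network last octet = 18 AND mask = 0
Host part size = 2^7 - 1 = 127
Broadcast last octet = 0 OR 127 = 127

127


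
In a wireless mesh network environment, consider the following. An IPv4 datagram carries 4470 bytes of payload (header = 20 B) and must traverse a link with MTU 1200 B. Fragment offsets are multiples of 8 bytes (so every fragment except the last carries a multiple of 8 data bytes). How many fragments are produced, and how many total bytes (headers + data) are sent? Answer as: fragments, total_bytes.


Max data per non-final fragment = floor((MTU - header)/8)*8 = floor((1200 - 20)/8)*8 = floor(1180/8)*8 = 1176 B
Final fragment needs no 8-byte alignment: it can carry up to MTU - header = 1180 B
Non-final fragments needed = ceil((payload - 1180) / 1176) = ceil(3290/1176) = ceil(2.7976) = 3
Number of fragments = 3 + 1 = 4
Fragment sizes (data): 3 * 1176 B + 942 B (last, 942 <= 1180 OK)
Total bytes sent = payload + n_frags * header = 4470 + 4*20 = 4470 + 80 = 4550 B

4, 4550


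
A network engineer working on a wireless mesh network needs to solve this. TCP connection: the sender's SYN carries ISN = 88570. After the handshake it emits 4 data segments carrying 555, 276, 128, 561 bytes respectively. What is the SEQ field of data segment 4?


The SYN occupies sequence number ISN = 88570, so the first data byte is ISN + 1 = 88571.
SEQ of data segment i = (ISN + 1) + sum of payload sizes of segments 1..i-1.
Segment 1: SEQ = 88571, payload = 555 bytes
Segment 2: SEQ = 89126, payload = 276 bytes
Segment 3: SEQ = 89402, payload = 128 bytes
Segment 4: SEQ = 89530, payload = 561 bytes
SEQ of segment 4 = 88571 + 555 + 276 + 128 = 89530

89530


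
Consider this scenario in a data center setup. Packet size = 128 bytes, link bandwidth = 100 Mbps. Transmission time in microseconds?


Given: packet = 128 bytes, bandwidth = 100 Mbps
Packet in bits = 128 * 8 = 1024 bits
Bandwidth = 100 * 10^6 = 100000000 bps
Time = 1024 / 100000000 seconds
Time in us = 1024 * 10^6 / 100000000 = 10.24

10.24


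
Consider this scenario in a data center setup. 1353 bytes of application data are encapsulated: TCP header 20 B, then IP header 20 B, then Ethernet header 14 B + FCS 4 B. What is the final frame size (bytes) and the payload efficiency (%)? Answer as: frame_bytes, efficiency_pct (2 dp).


TCP segment = 1353 + 20 = 1373 B
IP packet = 1373 + 20 = 1393 B
Ethernet frame = 1393 + 14 + 4 = 1411 B
Efficiency = app / frame = 1353 / 1411 = 0.958894 = 95.8894% -> 95.89% (2 dp)

1411, 95.89
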